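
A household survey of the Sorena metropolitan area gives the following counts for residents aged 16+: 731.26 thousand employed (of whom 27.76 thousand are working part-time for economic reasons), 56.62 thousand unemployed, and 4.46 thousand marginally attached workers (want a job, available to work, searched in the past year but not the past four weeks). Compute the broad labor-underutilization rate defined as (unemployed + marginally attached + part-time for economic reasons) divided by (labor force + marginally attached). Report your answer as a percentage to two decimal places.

Broad underutilization rate ≈ 11.21%.

Labor force = 731.26 + 56.62 = 787.88 thousand.
Numerator = 56.62 + 4.46 + 27.76 = 88.84 thousand.
Denominator = 787.88 + 4.46 = 792.34 thousand.
Broad rate = 88.84 / 792.34 = 11.21%.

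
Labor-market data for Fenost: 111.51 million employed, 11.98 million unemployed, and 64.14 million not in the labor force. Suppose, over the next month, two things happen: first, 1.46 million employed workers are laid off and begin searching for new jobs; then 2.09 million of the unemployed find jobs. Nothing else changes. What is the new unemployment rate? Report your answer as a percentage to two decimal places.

New unemployment rate ≈ 9.19%.

Initially, labor force = 111.51 + 11.98 = 123.49 million, so u = 11.98/123.49 = 9.70%.
After the first change, employed falls and unemployed rises by 1.46; labor force unchanged → E = 110.05, U = 13.44, labor force = 123.49 million.
After the second change, unemployed falls and employed rises by 2.09; labor force unchanged → E = 112.14, U = 11.35, labor force = 123.49 million.
New unemployment rate = 11.35 / 123.49 = 9.19%.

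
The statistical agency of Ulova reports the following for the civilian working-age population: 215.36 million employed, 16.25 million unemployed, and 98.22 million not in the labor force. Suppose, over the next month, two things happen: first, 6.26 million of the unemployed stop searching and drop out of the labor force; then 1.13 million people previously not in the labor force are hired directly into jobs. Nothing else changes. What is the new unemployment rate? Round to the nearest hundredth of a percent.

New unemployment rate ≈ 4.41%.

Initially, labor force = 215.36 + 16.25 = 231.61 million, so u = 16.25/231.61 = 7.02%.
After the first change, unemployed and labor force both fall by 6.26 → E = 215.36, U = 9.99, labor force = 225.35 million.
After the second change, employed and labor force both rise by 1.13; unemployed unchanged → E = 216.49, U = 9.99, labor force = 226.48 million.
New unemployment rate = 9.99 / 226.48 = 4.41%.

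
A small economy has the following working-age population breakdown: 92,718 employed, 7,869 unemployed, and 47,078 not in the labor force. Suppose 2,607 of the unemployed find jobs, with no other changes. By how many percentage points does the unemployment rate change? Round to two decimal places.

Initially, labor force = 92,718 + 7,869 = 100,587, so u = 7,869/100,587 = 7.82%.
After the change, unemployed falls and employed rises by 2,607; labor force unchanged → E = 95,325, U = 5,262, labor force = 100,587.
New unemployment rate = 5,262 / 100,587 = 5.23%.
Change = 5.23% − 7.82% = −2.59 percentage points.

The unemployment rate changes by −2.59 percentage points.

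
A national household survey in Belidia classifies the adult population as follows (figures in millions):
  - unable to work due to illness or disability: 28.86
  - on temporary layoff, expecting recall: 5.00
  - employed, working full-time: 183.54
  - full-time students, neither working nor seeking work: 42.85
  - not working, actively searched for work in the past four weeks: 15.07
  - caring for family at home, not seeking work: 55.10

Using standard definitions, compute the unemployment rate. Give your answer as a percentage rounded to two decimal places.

Employed = 183.54 million.
Unemployed = 5.00 + 15.07 = 20.07 million (jobless and actively searching, or on temporary layoff).
Labor force = 183.54 + 20.07 = 203.61 million.
Unemployment rate = 20.07 / 203.61 = 9.86%.

Unemployment rate ≈ 9.86%.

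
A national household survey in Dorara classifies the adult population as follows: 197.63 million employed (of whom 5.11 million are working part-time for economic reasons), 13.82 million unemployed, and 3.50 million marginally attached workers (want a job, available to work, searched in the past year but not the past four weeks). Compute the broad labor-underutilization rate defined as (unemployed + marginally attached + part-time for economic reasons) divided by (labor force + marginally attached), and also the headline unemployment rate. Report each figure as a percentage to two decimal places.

Labor force = 197.63 + 13.82 = 211.45 million.
Numerator = 13.82 + 3.50 + 5.11 = 22.43 million.
Denominator = 211.45 + 3.50 = 214.95 million.
Broad rate = 22.43 / 214.95 = 10.43%.
Headline unemployment rate = 13.82 / 211.45 = 6.54%.

Broad underutilization rate ≈ 10.43%; headline unemployment rate ≈ 6.54%.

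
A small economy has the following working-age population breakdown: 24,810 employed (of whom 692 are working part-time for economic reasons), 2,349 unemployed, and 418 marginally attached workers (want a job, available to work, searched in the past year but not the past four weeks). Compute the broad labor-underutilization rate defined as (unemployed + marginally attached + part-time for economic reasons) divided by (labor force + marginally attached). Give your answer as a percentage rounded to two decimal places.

Broad underutilization rate ≈ 12.54%.

Labor force = 24,810 + 2,349 = 27,159.
Numerator = 2,349 + 418 + 692 = 3,459.
Denominator = 27,159 + 418 = 27,577.
Broad rate = 3,459 / 27,577 = 12.54%.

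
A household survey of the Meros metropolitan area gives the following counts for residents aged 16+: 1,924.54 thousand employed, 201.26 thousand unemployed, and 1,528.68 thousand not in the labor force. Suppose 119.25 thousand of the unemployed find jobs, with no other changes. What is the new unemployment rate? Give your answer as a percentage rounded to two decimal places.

New unemployment rate ≈ 3.86%.

Initially, labor force = 1,924.54 + 201.26 = 2,125.80 thousand, so u = 201.26/2,125.80 = 9.47%.
After the change, unemployed falls and employed rises by 119.25; labor force unchanged → E = 2,043.79, U = 82.01, labor force = 2,125.80 thousand.
New unemployment rate = 82.01 / 2,125.80 = 3.86%.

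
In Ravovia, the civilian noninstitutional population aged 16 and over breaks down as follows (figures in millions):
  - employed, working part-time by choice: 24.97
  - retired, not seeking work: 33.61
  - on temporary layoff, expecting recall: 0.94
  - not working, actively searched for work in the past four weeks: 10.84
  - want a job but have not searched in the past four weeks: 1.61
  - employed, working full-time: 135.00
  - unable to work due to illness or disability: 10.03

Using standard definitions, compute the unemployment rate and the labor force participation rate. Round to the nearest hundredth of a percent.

Unemployment rate ≈ 6.86%; labor force participation rate ≈ 79.15%.

Employed = 24.97 + 135.00 = 159.97 million.
Unemployed = 0.94 + 10.84 = 11.78 million (jobless and actively searching, or on temporary layoff).
Labor force = 159.97 + 11.78 = 171.75 million.
Not in labor force = 33.61 + 1.61 + 10.03 = 45.25 million (those not working and not actively searching are outside the labor force — including those who want a job but have given up searching).
Civilian working-age population = 171.75 + 45.25 = 217.00 million.
Unemployment rate = 11.78 / 171.75 = 6.86%.
Labor force participation rate = 171.75 / 217.00 = 79.15%.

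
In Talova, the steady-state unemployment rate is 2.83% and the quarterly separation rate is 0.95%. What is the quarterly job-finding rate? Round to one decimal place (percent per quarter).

From u* = s/(s+f): f = s·(1−u)/u.
f = 0.95 × (1 − 0.0283) / 0.0283 = 0.9231 / 0.0283 ≈ 32.6% per quarter.

Job-finding rate ≈ 32.6% per quarter.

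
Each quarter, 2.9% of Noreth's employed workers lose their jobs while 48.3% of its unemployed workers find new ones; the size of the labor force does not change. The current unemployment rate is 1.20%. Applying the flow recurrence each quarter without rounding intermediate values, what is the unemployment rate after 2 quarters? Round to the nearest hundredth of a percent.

With a fixed labor force, u_{t+1} = u_t + s·(1−u_t) − f·u_t = u_t·(1−s−f) + s.
Here 1−s−f = 0.488 and s = 0.029.
u_1 = 0.012000 × 0.488 + 0.029 = 0.034856.
u_2 = 0.034856 × 0.488 + 0.029 = 0.046010.

Unemployment rate after two quarters ≈ 4.60%.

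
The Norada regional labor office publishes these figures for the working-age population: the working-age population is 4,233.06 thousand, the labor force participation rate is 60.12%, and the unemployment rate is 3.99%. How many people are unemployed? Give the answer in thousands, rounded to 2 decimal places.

Labor force = 0.6012 × 4,233.06 = 2,544.92 thousand.
Unemployed = 0.0399 × 2,544.92 ≈ 101.54 thousand.

About 101.54 thousand are unemployed.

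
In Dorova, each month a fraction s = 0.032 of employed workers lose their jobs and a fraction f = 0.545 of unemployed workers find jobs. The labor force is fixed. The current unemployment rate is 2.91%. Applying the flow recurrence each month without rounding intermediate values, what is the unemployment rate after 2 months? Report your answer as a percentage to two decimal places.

With a fixed labor force, u_{t+1} = u_t + s·(1−u_t) − f·u_t = u_t·(1−s−f) + s.
Here 1−s−f = 0.423 and s = 0.032.
u_1 = 0.029100 × 0.423 + 0.032 = 0.044309.
u_2 = 0.044309 × 0.423 + 0.032 = 0.050743.

Unemployment rate after two months ≈ 5.07%.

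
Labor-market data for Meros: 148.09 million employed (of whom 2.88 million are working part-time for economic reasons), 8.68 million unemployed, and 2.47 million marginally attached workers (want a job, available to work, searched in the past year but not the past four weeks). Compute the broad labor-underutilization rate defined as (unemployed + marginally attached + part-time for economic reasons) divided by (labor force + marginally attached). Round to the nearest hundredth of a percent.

Labor force = 148.09 + 8.68 = 156.77 million.
Numerator = 8.68 + 2.47 + 2.88 = 14.03 million.
Denominator = 156.77 + 2.47 = 159.24 million.
Broad rate = 14.03 / 159.24 = 8.81%.

Broad underutilization rate ≈ 8.81%.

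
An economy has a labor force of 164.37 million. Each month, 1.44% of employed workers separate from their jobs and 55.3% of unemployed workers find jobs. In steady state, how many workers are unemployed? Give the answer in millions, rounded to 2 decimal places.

About 4.17 million are unemployed in steady state.

Steady-state unemployment rate u* = s/(s+f) = 1.44/(1.44+55.3) = 0.025379.
Unemployed = u* × labor force = 0.025379 × 164.37 ≈ 4.17 million.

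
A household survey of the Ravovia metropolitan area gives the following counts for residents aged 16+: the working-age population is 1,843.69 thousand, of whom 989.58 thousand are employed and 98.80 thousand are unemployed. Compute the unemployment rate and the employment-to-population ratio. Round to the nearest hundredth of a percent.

Labor force = employed + unemployed = 989.58 + 98.80 = 1,088.38 thousand.
Unemployment rate = 98.80 / 1,088.38 = 9.08%.
Employment-population ratio = 989.58 / 1,843.69 = 53.67%.

Unemployment rate ≈ 9.08%; employment-population ratio ≈ 53.67%.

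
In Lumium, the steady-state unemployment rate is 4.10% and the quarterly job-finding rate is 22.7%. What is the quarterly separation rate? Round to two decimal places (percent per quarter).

From u* = s/(s+f): s = u·f/(1−u).
s = 0.0410 × 22.7 / (1 − 0.0410) = 0.9307 / 0.9590 ≈ 0.97% per quarter.

Separation rate ≈ 0.97% per quarter.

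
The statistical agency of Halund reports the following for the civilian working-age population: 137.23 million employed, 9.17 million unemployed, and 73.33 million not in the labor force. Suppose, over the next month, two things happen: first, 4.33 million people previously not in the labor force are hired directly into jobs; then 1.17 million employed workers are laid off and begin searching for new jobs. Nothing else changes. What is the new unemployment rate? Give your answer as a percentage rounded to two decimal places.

New unemployment rate ≈ 6.86%.

Initially, labor force = 137.23 + 9.17 = 146.40 million, so u = 9.17/146.40 = 6.26%.
After the first change, employed and labor force both rise by 4.33; unemployed unchanged → E = 141.56, U = 9.17, labor force = 150.73 million.
After the second change, employed falls and unemployed rises by 1.17; labor force unchanged → E = 140.39, U = 10.34, labor force = 150.73 million.
New unemployment rate = 10.34 / 150.73 = 6.86%.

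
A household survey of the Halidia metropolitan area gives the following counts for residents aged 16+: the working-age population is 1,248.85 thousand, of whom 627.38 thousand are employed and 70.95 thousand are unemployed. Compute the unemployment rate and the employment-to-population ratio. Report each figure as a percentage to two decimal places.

Labor force = employed + unemployed = 627.38 + 70.95 = 698.33 thousand.
Unemployment rate = 70.95 / 698.33 = 10.16%.
Employment-population ratio = 627.38 / 1,248.85 = 50.24%.

Unemployment rate ≈ 10.16%; employment-population ratio ≈ 50.24%.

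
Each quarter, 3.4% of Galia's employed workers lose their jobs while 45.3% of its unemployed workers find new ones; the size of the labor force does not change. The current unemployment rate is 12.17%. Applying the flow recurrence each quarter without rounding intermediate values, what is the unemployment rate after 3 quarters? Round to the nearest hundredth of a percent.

With a fixed labor force, u_{t+1} = u_t + s·(1−u_t) − f·u_t = u_t·(1−s−f) + s.
Here 1−s−f = 0.513 and s = 0.034.
u_1 = 0.121700 × 0.513 + 0.034 = 0.096432.
u_2 = 0.096432 × 0.513 + 0.034 = 0.083470.
u_3 = 0.083470 × 0.513 + 0.034 = 0.076820.

Unemployment rate after three quarters ≈ 7.68%.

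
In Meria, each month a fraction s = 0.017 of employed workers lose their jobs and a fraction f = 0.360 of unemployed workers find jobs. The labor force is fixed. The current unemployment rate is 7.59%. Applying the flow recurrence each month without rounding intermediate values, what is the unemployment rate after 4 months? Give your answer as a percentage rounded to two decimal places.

With a fixed labor force, u_{t+1} = u_t + s·(1−u_t) − f·u_t = u_t·(1−s−f) + s.
Here 1−s−f = 0.623 and s = 0.017.
u_1 = 0.075900 × 0.623 + 0.017 = 0.064286.
u_2 = 0.064286 × 0.623 + 0.017 = 0.057050.
u_3 = 0.057050 × 0.623 + 0.017 = 0.052542.
u_4 = 0.052542 × 0.623 + 0.017 = 0.049734.

Unemployment rate after four months ≈ 4.97%.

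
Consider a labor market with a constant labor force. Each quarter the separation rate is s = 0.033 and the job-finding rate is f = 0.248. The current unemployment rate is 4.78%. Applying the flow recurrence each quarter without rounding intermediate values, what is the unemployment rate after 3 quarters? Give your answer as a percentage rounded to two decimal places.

Unemployment rate after three quarters ≈ 9.16%.

With a fixed labor force, u_{t+1} = u_t + s·(1−u_t) − f·u_t = u_t·(1−s−f) + s.
Here 1−s−f = 0.719 and s = 0.033.
u_1 = 0.047800 × 0.719 + 0.033 = 0.067368.
u_2 = 0.067368 × 0.719 + 0.033 = 0.081438.
u_3 = 0.081438 × 0.719 + 0.033 = 0.091554.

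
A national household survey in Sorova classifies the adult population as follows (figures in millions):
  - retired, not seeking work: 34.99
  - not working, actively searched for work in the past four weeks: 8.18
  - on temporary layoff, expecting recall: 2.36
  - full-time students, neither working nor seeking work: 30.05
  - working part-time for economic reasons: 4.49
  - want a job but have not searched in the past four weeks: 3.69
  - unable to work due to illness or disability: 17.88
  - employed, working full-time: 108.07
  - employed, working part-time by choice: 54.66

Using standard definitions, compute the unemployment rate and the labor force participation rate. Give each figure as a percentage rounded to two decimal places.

Unemployment rate ≈ 5.93%; labor force participation rate ≈ 67.24%.

Employed = 4.49 + 108.07 + 54.66 = 167.22 million (anyone who worked, including part-time for economic reasons, counts as employed).
Unemployed = 8.18 + 2.36 = 10.54 million (jobless and actively searching, or on temporary layoff).
Labor force = 167.22 + 10.54 = 177.76 million.
Not in labor force = 34.99 + 30.05 + 3.69 + 17.88 = 86.61 million (those not working and not actively searching are outside the labor force — including those who want a job but have given up searching).
Civilian working-age population = 177.76 + 86.61 = 264.37 million.
Unemployment rate = 10.54 / 177.76 = 5.93%.
Labor force participation rate = 177.76 / 264.37 = 67.24%.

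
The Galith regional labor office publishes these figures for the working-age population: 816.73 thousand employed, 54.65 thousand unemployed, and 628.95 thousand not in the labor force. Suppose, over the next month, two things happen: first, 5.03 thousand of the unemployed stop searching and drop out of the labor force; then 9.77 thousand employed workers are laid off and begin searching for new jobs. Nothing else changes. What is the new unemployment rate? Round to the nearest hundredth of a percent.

Initially, labor force = 816.73 + 54.65 = 871.38 thousand, so u = 54.65/871.38 = 6.27%.
After the first change, unemployed and labor force both fall by 5.03 → E = 816.73, U = 49.62, labor force = 866.35 thousand.
After the second change, employed falls and unemployed rises by 9.77; labor force unchanged → E = 806.96, U = 59.39, labor force = 866.35 thousand.
New unemployment rate = 59.39 / 866.35 = 6.86%.

New unemployment rate ≈ 6.86%.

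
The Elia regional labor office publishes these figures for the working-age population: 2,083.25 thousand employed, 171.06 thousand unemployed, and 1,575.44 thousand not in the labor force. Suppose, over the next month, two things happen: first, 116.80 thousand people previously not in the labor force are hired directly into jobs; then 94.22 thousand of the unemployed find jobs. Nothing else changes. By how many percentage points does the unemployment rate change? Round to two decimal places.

Initially, labor force = 2,083.25 + 171.06 = 2,254.31 thousand, so u = 171.06/2,254.31 = 7.59%.
After the first change, employed and labor force both rise by 116.80; unemployed unchanged → E = 2,200.05, U = 171.06, labor force = 2,371.11 thousand.
After the second change, unemployed falls and employed rises by 94.22; labor force unchanged → E = 2,294.27, U = 76.84, labor force = 2,371.11 thousand.
New unemployment rate = 76.84 / 2,371.11 = 3.24%.
Change = 3.24% − 7.59% = −4.35 percentage points.

The unemployment rate changes by −4.35 percentage points.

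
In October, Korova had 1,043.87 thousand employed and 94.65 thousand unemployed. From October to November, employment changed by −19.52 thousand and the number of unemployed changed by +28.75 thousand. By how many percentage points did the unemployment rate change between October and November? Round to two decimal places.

The unemployment rate changed by +2.44 percentage points.

October: labor force = 1,043.87 + 94.65 = 1,138.52; u = 94.65/1,138.52 = 8.31%.
November: labor force = 1,024.35 + 123.40 = 1,147.75; u = 123.40/1,147.75 = 10.75%.
Change = 10.75% − 8.31% = +2.44 pp.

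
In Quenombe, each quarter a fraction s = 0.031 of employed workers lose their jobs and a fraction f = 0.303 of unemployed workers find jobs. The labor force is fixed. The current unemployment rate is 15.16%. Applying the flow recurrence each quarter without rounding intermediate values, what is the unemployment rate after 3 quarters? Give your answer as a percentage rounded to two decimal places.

Unemployment rate after three quarters ≈ 11.02%.

With a fixed labor force, u_{t+1} = u_t + s·(1−u_t) − f·u_t = u_t·(1−s−f) + s.
Here 1−s−f = 0.666 and s = 0.031.
u_1 = 0.151600 × 0.666 + 0.031 = 0.131966.
u_2 = 0.131966 × 0.666 + 0.031 = 0.118889.
u_3 = 0.118889 × 0.666 + 0.031 = 0.110180.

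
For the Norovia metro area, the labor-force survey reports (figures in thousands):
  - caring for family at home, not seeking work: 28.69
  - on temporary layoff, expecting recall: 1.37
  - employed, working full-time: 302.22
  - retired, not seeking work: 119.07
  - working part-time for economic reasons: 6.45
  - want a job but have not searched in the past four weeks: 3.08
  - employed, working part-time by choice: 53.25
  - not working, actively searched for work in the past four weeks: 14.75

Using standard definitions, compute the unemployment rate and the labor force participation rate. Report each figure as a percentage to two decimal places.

Employed = 302.22 + 6.45 + 53.25 = 361.92 thousand (anyone who worked, including part-time for economic reasons, counts as employed).
Unemployed = 1.37 + 14.75 = 16.12 thousand (jobless and actively searching, or on temporary layoff).
Labor force = 361.92 + 16.12 = 378.04 thousand.
Not in labor force = 28.69 + 119.07 + 3.08 = 150.84 thousand (those not working and not actively searching are outside the labor force — including those who want a job but have given up searching).
Civilian working-age population = 378.04 + 150.84 = 528.88 thousand.
Unemployment rate = 16.12 / 378.04 = 4.26%.
Labor force participation rate = 378.04 / 528.88 = 71.48%.

Unemployment rate ≈ 4.26%; labor force participation rate ≈ 71.48%.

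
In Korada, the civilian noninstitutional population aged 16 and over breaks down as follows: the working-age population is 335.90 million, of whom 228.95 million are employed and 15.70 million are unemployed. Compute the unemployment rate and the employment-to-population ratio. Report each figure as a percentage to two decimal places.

Labor force = employed + unemployed = 228.95 + 15.70 = 244.65 million.
Unemployment rate = 15.70 / 244.65 = 6.42%.
Employment-population ratio = 228.95 / 335.90 = 68.16%.

Unemployment rate ≈ 6.42%; employment-population ratio ≈ 68.16%.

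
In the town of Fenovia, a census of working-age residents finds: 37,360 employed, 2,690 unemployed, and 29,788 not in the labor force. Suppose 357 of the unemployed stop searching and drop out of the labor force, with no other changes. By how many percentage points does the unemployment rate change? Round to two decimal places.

The unemployment rate changes by −0.84 percentage points.

Initially, labor force = 37,360 + 2,690 = 40,050, so u = 2,690/40,050 = 6.72%.
After the change, unemployed and labor force both fall by 357 → E = 37,360, U = 2,333, labor force = 39,693.
New unemployment rate = 2,333 / 39,693 = 5.88%.
Change = 5.88% − 6.72% = −0.84 percentage points.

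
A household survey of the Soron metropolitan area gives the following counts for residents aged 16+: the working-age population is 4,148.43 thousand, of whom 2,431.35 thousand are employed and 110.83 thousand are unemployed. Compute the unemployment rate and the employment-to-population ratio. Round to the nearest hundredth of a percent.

Labor force = employed + unemployed = 2,431.35 + 110.83 = 2,542.18 thousand.
Unemployment rate = 110.83 / 2,542.18 = 4.36%.
Employment-population ratio = 2,431.35 / 4,148.43 = 58.61%.

Unemployment rate ≈ 4.36%; employment-population ratio ≈ 58.61%.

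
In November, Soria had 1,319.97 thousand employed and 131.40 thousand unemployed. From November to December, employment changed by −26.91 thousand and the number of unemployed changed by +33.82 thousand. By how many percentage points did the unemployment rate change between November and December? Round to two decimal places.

The unemployment rate changed by +2.28 percentage points.

November: labor force = 1,319.97 + 131.40 = 1,451.37; u = 131.40/1,451.37 = 9.05%.
December: labor force = 1,293.06 + 165.22 = 1,458.28; u = 165.22/1,458.28 = 11.33%.
Change = 11.33% − 9.05% = +2.28 pp.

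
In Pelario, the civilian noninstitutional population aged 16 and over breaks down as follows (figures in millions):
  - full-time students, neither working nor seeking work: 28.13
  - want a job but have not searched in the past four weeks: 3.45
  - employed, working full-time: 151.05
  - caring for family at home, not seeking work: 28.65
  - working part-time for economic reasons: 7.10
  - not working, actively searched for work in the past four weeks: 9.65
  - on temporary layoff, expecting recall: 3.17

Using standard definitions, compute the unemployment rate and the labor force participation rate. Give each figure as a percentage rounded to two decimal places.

Unemployment rate ≈ 7.50%; labor force participation rate ≈ 73.95%.

Employed = 151.05 + 7.10 = 158.15 million (anyone who worked, including part-time for economic reasons, counts as employed).
Unemployed = 9.65 + 3.17 = 12.82 million (jobless and actively searching, or on temporary layoff).
Labor force = 158.15 + 12.82 = 170.97 million.
Not in labor force = 28.13 + 3.45 + 28.65 = 60.23 million (those not working and not actively searching are outside the labor force — including those who want a job but have given up searching).
Civilian working-age population = 170.97 + 60.23 = 231.20 million.
Unemployment rate = 12.82 / 170.97 = 7.50%.
Labor force participation rate = 170.97 / 231.20 = 73.95%.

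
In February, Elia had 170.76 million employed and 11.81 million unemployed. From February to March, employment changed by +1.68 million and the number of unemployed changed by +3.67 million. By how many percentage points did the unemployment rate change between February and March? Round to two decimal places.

The unemployment rate changed by +1.77 percentage points.

February: labor force = 170.76 + 11.81 = 182.57; u = 11.81/182.57 = 6.47%.
March: labor force = 172.44 + 15.48 = 187.92; u = 15.48/187.92 = 8.24%.
Change = 8.24% − 6.47% = +1.77 pp.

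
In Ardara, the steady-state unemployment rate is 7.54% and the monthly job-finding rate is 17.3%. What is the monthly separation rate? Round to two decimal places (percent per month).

Separation rate ≈ 1.41% per month.

From u* = s/(s+f): s = u·f/(1−u).
s = 0.0754 × 17.3 / (1 − 0.0754) = 1.3044 / 0.9246 ≈ 1.41% per month.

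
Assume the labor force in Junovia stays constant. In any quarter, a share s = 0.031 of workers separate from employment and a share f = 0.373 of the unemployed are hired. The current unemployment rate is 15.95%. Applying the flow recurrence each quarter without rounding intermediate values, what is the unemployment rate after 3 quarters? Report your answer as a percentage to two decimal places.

Unemployment rate after three quarters ≈ 9.43%.

With a fixed labor force, u_{t+1} = u_t + s·(1−u_t) − f·u_t = u_t·(1−s−f) + s.
Here 1−s−f = 0.596 and s = 0.031.
u_1 = 0.159500 × 0.596 + 0.031 = 0.126062.
u_2 = 0.126062 × 0.596 + 0.031 = 0.106133.
u_3 = 0.106133 × 0.596 + 0.031 = 0.094255.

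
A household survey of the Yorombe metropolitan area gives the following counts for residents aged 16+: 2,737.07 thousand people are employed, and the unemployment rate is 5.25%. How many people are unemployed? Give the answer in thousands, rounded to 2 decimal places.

About 151.66 thousand are unemployed.

Let U be the number unemployed. The labor force is E + U, and U/(E+U) = 0.0525.
So U = 0.0525 × 2,737.07 / (1 − 0.0525) = 143.6962 / 0.9475 ≈ 151.66 thousand.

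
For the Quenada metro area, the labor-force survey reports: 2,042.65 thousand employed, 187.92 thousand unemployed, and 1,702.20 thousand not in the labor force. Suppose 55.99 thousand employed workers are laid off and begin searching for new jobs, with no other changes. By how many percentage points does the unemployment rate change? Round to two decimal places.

Initially, labor force = 2,042.65 + 187.92 = 2,230.57 thousand, so u = 187.92/2,230.57 = 8.42%.
After the change, employed falls and unemployed rises by 55.99; labor force unchanged → E = 1,986.66, U = 243.91, labor force = 2,230.57 thousand.
New unemployment rate = 243.91 / 2,230.57 = 10.93%.
Change = 10.93% − 8.42% = +2.51 percentage points.

The unemployment rate changes by +2.51 percentage points.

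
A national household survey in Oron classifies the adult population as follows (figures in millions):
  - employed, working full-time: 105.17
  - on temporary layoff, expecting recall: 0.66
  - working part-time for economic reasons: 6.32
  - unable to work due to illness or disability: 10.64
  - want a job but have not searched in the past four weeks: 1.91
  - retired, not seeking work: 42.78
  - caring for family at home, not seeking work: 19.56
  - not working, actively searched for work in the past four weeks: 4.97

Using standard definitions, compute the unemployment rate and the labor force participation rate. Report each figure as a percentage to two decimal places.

Employed = 105.17 + 6.32 = 111.49 million (anyone who worked, including part-time for economic reasons, counts as employed).
Unemployed = 0.66 + 4.97 = 5.63 million (jobless and actively searching, or on temporary layoff).
Labor force = 111.49 + 5.63 = 117.12 million.
Not in labor force = 10.64 + 1.91 + 42.78 + 19.56 = 74.89 million (those not working and not actively searching are outside the labor force — including those who want a job but have given up searching).
Civilian working-age population = 117.12 + 74.89 = 192.01 million.
Unemployment rate = 5.63 / 117.12 = 4.81%.
Labor force participation rate = 117.12 / 192.01 = 61.00%.

Unemployment rate ≈ 4.81%; labor force participation rate ≈ 61.00%.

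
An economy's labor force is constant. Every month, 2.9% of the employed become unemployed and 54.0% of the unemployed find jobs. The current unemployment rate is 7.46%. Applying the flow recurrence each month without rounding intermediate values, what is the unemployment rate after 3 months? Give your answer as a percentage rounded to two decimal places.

With a fixed labor force, u_{t+1} = u_t + s·(1−u_t) − f·u_t = u_t·(1−s−f) + s.
Here 1−s−f = 0.431 and s = 0.029.
u_1 = 0.074600 × 0.431 + 0.029 = 0.061153.
u_2 = 0.061153 × 0.431 + 0.029 = 0.055357.
u_3 = 0.055357 × 0.431 + 0.029 = 0.052859.

Unemployment rate after three months ≈ 5.29%.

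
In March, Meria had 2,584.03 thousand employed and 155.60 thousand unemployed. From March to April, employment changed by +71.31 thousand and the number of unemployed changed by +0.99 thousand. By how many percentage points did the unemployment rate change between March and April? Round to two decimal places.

The unemployment rate changed by −0.11 percentage points.

March: labor force = 2,584.03 + 155.60 = 2,739.63; u = 155.60/2,739.63 = 5.68%.
April: labor force = 2,655.34 + 156.59 = 2,811.93; u = 156.59/2,811.93 = 5.57%.
Change = 5.57% − 5.68% = −0.11 pp.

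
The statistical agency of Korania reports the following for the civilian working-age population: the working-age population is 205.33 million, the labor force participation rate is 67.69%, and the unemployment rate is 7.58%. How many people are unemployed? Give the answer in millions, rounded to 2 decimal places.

Labor force = 0.6769 × 205.33 = 138.99 million.
Unemployed = 0.0758 × 138.99 ≈ 10.54 million.

About 10.54 million are unemployed.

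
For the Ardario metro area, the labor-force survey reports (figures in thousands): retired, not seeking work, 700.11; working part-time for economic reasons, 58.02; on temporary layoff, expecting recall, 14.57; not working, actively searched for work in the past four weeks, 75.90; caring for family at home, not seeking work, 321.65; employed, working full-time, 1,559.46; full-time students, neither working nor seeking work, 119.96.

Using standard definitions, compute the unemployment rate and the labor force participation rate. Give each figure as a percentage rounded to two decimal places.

Employed = 58.02 + 1,559.46 = 1,617.48 thousand (anyone who worked, including part-time for economic reasons, counts as employed).
Unemployed = 14.57 + 75.90 = 90.47 thousand (jobless and actively searching, or on temporary layoff).
Labor force = 1,617.48 + 90.47 = 1,707.95 thousand.
Not in labor force = 700.11 + 321.65 + 119.96 = 1,141.72 thousand (those not working and not actively searching are outside the labor force).
Civilian working-age population = 1,707.95 + 1,141.72 = 2,849.67 thousand.
Unemployment rate = 90.47 / 1,707.95 = 5.30%.
Labor force participation rate = 1,707.95 / 2,849.67 = 59.94%.

Unemployment rate ≈ 5.30%; labor force participation rate ≈ 59.94%.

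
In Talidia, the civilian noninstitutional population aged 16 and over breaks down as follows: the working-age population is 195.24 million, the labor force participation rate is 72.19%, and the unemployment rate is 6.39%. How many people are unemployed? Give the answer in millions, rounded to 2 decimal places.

Labor force = 0.7219 × 195.24 = 140.94 million.
Unemployed = 0.0639 × 140.94 ≈ 9.01 million.

About 9.01 million are unemployed.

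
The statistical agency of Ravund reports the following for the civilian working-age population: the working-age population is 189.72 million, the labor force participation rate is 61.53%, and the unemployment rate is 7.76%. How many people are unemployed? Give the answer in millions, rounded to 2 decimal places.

Labor force = 0.6153 × 189.72 = 116.73 million.
Unemployed = 0.0776 × 116.73 ≈ 9.06 million.

About 9.06 million are unemployed.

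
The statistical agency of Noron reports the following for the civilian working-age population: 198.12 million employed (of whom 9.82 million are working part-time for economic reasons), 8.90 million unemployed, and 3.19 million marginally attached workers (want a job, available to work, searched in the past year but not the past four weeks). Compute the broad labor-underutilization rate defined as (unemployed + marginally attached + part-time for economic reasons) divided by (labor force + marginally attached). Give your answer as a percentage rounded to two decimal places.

Broad underutilization rate ≈ 10.42%.

Labor force = 198.12 + 8.90 = 207.02 million.
Numerator = 8.90 + 3.19 + 9.82 = 21.91 million.
Denominator = 207.02 + 3.19 = 210.21 million.
Broad rate = 21.91 / 210.21 = 10.42%.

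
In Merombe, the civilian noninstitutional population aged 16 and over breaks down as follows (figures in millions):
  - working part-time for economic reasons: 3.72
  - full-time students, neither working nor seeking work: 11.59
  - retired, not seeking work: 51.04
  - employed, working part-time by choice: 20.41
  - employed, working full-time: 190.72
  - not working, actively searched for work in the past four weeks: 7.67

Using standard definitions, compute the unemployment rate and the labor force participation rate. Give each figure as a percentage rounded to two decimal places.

Employed = 3.72 + 20.41 + 190.72 = 214.85 million (anyone who worked, including part-time for economic reasons, counts as employed).
Unemployed = 7.67 million.
Labor force = 214.85 + 7.67 = 222.52 million.
Not in labor force = 11.59 + 51.04 = 62.63 million (those not working and not actively searching are outside the labor force).
Civilian working-age population = 222.52 + 62.63 = 285.15 million.
Unemployment rate = 7.67 / 222.52 = 3.45%.
Labor force participation rate = 222.52 / 285.15 = 78.04%.

Unemployment rate ≈ 3.45%; labor force participation rate ≈ 78.04%.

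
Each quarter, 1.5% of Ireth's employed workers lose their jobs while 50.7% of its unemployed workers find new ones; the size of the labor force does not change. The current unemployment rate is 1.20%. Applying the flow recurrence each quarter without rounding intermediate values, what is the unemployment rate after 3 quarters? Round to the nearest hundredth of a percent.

Unemployment rate after three quarters ≈ 2.69%.

With a fixed labor force, u_{t+1} = u_t + s·(1−u_t) − f·u_t = u_t·(1−s−f) + s.
Here 1−s−f = 0.478 and s = 0.015.
u_1 = 0.012000 × 0.478 + 0.015 = 0.020736.
u_2 = 0.020736 × 0.478 + 0.015 = 0.024912.
u_3 = 0.024912 × 0.478 + 0.015 = 0.026908.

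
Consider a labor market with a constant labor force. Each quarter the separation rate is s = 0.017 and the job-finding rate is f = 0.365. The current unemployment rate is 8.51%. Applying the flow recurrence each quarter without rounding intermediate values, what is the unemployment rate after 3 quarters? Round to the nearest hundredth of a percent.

With a fixed labor force, u_{t+1} = u_t + s·(1−u_t) − f·u_t = u_t·(1−s−f) + s.
Here 1−s−f = 0.618 and s = 0.017.
u_1 = 0.085100 × 0.618 + 0.017 = 0.069592.
u_2 = 0.069592 × 0.618 + 0.017 = 0.060008.
u_3 = 0.060008 × 0.618 + 0.017 = 0.054085.

Unemployment rate after three quarters ≈ 5.41%.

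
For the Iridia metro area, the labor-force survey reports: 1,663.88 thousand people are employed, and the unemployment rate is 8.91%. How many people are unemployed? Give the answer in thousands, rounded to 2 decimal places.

About 162.75 thousand are unemployed.

Let U be the number unemployed. The labor force is E + U, and U/(E+U) = 0.0891.
So U = 0.0891 × 1,663.88 / (1 − 0.0891) = 148.2517 / 0.9109 ≈ 162.75 thousand.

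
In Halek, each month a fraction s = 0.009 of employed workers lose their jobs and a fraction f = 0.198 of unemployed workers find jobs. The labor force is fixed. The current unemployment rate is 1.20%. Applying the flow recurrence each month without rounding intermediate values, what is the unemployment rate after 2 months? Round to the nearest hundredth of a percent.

Unemployment rate after two months ≈ 2.37%.

With a fixed labor force, u_{t+1} = u_t + s·(1−u_t) − f·u_t = u_t·(1−s−f) + s.
Here 1−s−f = 0.793 and s = 0.009.
u_1 = 0.012000 × 0.793 + 0.009 = 0.018516.
u_2 = 0.018516 × 0.793 + 0.009 = 0.023683.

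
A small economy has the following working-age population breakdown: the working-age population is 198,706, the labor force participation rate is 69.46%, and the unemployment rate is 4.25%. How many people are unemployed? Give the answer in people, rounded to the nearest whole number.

Labor force = 0.6946 × 198,706 = 138,021.
Unemployed = 0.0425 × 138,021 ≈ 5,866.

About 5,866 are unemployed.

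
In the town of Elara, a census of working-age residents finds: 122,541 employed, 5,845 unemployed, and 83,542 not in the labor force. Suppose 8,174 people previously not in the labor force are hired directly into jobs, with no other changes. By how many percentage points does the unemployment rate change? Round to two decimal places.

The unemployment rate changes by −0.27 percentage points.

Initially, labor force = 122,541 + 5,845 = 128,386, so u = 5,845/128,386 = 4.55%.
After the change, employed and labor force both rise by 8,174; unemployed unchanged → E = 130,715, U = 5,845, labor force = 136,560.
New unemployment rate = 5,845 / 136,560 = 4.28%.
Change = 4.28% − 4.55% = −0.27 percentage points.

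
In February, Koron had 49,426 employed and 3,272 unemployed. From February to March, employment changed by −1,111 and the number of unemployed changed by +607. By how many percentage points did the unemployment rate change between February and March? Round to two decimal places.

February: labor force = 49,426 + 3,272 = 52,698; u = 3,272/52,698 = 6.21%.
March: labor force = 48,315 + 3,879 = 52,194; u = 3,879/52,194 = 7.43%.
Change = 7.43% − 6.21% = +1.22 pp.

The unemployment rate changed by +1.22 percentage points.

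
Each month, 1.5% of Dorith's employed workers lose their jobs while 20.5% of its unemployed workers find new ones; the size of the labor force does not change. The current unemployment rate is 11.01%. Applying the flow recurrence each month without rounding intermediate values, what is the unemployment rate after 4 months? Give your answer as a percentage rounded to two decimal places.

With a fixed labor force, u_{t+1} = u_t + s·(1−u_t) − f·u_t = u_t·(1−s−f) + s.
Here 1−s−f = 0.780 and s = 0.015.
u_1 = 0.110100 × 0.780 + 0.015 = 0.100878.
u_2 = 0.100878 × 0.780 + 0.015 = 0.093685.
u_3 = 0.093685 × 0.780 + 0.015 = 0.088074.
u_4 = 0.088074 × 0.780 + 0.015 = 0.083698.

Unemployment rate after four months ≈ 8.37%.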